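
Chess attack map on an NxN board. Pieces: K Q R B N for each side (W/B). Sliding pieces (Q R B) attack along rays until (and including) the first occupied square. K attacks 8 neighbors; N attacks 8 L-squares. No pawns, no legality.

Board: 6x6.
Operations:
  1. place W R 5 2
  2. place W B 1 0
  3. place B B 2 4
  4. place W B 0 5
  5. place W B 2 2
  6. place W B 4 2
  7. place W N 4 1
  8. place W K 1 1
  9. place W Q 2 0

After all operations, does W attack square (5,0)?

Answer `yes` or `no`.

Answer: yes

Derivation:
Op 1: place WR@(5,2)
Op 2: place WB@(1,0)
Op 3: place BB@(2,4)
Op 4: place WB@(0,5)
Op 5: place WB@(2,2)
Op 6: place WB@(4,2)
Op 7: place WN@(4,1)
Op 8: place WK@(1,1)
Op 9: place WQ@(2,0)
Per-piece attacks for W:
  WB@(0,5): attacks (1,4) (2,3) (3,2) (4,1) [ray(1,-1) blocked at (4,1)]
  WB@(1,0): attacks (2,1) (3,2) (4,3) (5,4) (0,1)
  WK@(1,1): attacks (1,2) (1,0) (2,1) (0,1) (2,2) (2,0) (0,2) (0,0)
  WQ@(2,0): attacks (2,1) (2,2) (3,0) (4,0) (5,0) (1,0) (3,1) (4,2) (1,1) [ray(0,1) blocked at (2,2); ray(-1,0) blocked at (1,0); ray(1,1) blocked at (4,2); ray(-1,1) blocked at (1,1)]
  WB@(2,2): attacks (3,3) (4,4) (5,5) (3,1) (4,0) (1,3) (0,4) (1,1) [ray(-1,-1) blocked at (1,1)]
  WN@(4,1): attacks (5,3) (3,3) (2,2) (2,0)
  WB@(4,2): attacks (5,3) (5,1) (3,3) (2,4) (3,1) (2,0) [ray(-1,1) blocked at (2,4); ray(-1,-1) blocked at (2,0)]
  WR@(5,2): attacks (5,3) (5,4) (5,5) (5,1) (5,0) (4,2) [ray(-1,0) blocked at (4,2)]
W attacks (5,0): yes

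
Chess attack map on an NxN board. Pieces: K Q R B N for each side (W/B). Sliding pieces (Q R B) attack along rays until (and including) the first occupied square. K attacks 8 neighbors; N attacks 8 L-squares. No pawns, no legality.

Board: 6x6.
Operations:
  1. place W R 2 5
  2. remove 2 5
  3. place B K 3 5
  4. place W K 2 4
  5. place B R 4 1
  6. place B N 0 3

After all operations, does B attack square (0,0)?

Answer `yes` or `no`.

Op 1: place WR@(2,5)
Op 2: remove (2,5)
Op 3: place BK@(3,5)
Op 4: place WK@(2,4)
Op 5: place BR@(4,1)
Op 6: place BN@(0,3)
Per-piece attacks for B:
  BN@(0,3): attacks (1,5) (2,4) (1,1) (2,2)
  BK@(3,5): attacks (3,4) (4,5) (2,5) (4,4) (2,4)
  BR@(4,1): attacks (4,2) (4,3) (4,4) (4,5) (4,0) (5,1) (3,1) (2,1) (1,1) (0,1)
B attacks (0,0): no

Answer: no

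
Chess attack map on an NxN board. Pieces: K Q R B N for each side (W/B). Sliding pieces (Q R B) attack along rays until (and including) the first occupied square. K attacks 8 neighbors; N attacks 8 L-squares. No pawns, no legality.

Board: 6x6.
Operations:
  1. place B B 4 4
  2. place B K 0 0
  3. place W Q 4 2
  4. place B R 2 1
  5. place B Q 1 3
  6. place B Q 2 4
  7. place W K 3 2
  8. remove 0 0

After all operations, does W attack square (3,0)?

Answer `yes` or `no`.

Answer: no

Derivation:
Op 1: place BB@(4,4)
Op 2: place BK@(0,0)
Op 3: place WQ@(4,2)
Op 4: place BR@(2,1)
Op 5: place BQ@(1,3)
Op 6: place BQ@(2,4)
Op 7: place WK@(3,2)
Op 8: remove (0,0)
Per-piece attacks for W:
  WK@(3,2): attacks (3,3) (3,1) (4,2) (2,2) (4,3) (4,1) (2,3) (2,1)
  WQ@(4,2): attacks (4,3) (4,4) (4,1) (4,0) (5,2) (3,2) (5,3) (5,1) (3,3) (2,4) (3,1) (2,0) [ray(0,1) blocked at (4,4); ray(-1,0) blocked at (3,2); ray(-1,1) blocked at (2,4)]
W attacks (3,0): no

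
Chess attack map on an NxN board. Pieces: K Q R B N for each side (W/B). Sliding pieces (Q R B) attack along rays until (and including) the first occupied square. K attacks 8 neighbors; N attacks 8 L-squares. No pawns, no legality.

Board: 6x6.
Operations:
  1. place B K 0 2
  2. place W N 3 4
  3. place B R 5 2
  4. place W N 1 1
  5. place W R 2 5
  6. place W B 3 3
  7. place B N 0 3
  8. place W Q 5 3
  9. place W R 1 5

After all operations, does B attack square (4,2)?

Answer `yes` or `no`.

Answer: yes

Derivation:
Op 1: place BK@(0,2)
Op 2: place WN@(3,4)
Op 3: place BR@(5,2)
Op 4: place WN@(1,1)
Op 5: place WR@(2,5)
Op 6: place WB@(3,3)
Op 7: place BN@(0,3)
Op 8: place WQ@(5,3)
Op 9: place WR@(1,5)
Per-piece attacks for B:
  BK@(0,2): attacks (0,3) (0,1) (1,2) (1,3) (1,1)
  BN@(0,3): attacks (1,5) (2,4) (1,1) (2,2)
  BR@(5,2): attacks (5,3) (5,1) (5,0) (4,2) (3,2) (2,2) (1,2) (0,2) [ray(0,1) blocked at (5,3); ray(-1,0) blocked at (0,2)]
B attacks (4,2): yes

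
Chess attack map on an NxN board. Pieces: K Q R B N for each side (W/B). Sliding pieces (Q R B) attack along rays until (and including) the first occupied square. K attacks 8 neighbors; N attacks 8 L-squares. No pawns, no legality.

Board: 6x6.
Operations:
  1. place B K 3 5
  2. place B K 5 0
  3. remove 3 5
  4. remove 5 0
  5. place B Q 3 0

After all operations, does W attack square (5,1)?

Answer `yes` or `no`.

Answer: no

Derivation:
Op 1: place BK@(3,5)
Op 2: place BK@(5,0)
Op 3: remove (3,5)
Op 4: remove (5,0)
Op 5: place BQ@(3,0)
Per-piece attacks for W:
W attacks (5,1): no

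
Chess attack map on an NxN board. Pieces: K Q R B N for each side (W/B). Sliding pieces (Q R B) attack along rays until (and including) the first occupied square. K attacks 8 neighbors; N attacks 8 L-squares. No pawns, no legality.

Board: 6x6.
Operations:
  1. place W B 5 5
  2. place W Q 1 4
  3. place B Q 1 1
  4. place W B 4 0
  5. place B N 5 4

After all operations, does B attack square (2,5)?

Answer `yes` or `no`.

Op 1: place WB@(5,5)
Op 2: place WQ@(1,4)
Op 3: place BQ@(1,1)
Op 4: place WB@(4,0)
Op 5: place BN@(5,4)
Per-piece attacks for B:
  BQ@(1,1): attacks (1,2) (1,3) (1,4) (1,0) (2,1) (3,1) (4,1) (5,1) (0,1) (2,2) (3,3) (4,4) (5,5) (2,0) (0,2) (0,0) [ray(0,1) blocked at (1,4); ray(1,1) blocked at (5,5)]
  BN@(5,4): attacks (3,5) (4,2) (3,3)
B attacks (2,5): no

Answer: no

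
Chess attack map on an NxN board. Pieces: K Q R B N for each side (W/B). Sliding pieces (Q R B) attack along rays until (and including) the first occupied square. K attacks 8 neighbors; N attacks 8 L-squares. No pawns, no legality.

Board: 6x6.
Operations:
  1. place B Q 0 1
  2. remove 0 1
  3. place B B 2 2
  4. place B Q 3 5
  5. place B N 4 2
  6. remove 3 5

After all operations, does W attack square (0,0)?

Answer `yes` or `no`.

Op 1: place BQ@(0,1)
Op 2: remove (0,1)
Op 3: place BB@(2,2)
Op 4: place BQ@(3,5)
Op 5: place BN@(4,2)
Op 6: remove (3,5)
Per-piece attacks for W:
W attacks (0,0): no

Answer: no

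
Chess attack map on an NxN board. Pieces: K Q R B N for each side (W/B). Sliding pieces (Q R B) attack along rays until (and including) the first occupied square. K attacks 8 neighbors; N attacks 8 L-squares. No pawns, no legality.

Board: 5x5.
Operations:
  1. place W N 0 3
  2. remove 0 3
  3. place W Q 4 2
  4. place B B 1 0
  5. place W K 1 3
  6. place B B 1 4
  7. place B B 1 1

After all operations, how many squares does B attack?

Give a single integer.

Op 1: place WN@(0,3)
Op 2: remove (0,3)
Op 3: place WQ@(4,2)
Op 4: place BB@(1,0)
Op 5: place WK@(1,3)
Op 6: place BB@(1,4)
Op 7: place BB@(1,1)
Per-piece attacks for B:
  BB@(1,0): attacks (2,1) (3,2) (4,3) (0,1)
  BB@(1,1): attacks (2,2) (3,3) (4,4) (2,0) (0,2) (0,0)
  BB@(1,4): attacks (2,3) (3,2) (4,1) (0,3)
Union (13 distinct): (0,0) (0,1) (0,2) (0,3) (2,0) (2,1) (2,2) (2,3) (3,2) (3,3) (4,1) (4,3) (4,4)

Answer: 13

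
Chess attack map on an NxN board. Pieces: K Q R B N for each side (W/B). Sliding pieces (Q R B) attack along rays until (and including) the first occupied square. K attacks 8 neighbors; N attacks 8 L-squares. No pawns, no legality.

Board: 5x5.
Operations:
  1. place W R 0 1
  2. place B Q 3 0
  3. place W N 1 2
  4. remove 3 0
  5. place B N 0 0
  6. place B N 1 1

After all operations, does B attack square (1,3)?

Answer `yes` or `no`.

Answer: no

Derivation:
Op 1: place WR@(0,1)
Op 2: place BQ@(3,0)
Op 3: place WN@(1,2)
Op 4: remove (3,0)
Op 5: place BN@(0,0)
Op 6: place BN@(1,1)
Per-piece attacks for B:
  BN@(0,0): attacks (1,2) (2,1)
  BN@(1,1): attacks (2,3) (3,2) (0,3) (3,0)
B attacks (1,3): no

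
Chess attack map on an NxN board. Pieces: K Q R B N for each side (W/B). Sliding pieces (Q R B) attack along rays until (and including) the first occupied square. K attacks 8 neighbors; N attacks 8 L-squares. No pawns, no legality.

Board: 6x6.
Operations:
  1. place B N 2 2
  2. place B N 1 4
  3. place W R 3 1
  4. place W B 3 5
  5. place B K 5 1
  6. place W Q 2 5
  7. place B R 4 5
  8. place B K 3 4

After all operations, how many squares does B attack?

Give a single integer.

Op 1: place BN@(2,2)
Op 2: place BN@(1,4)
Op 3: place WR@(3,1)
Op 4: place WB@(3,5)
Op 5: place BK@(5,1)
Op 6: place WQ@(2,5)
Op 7: place BR@(4,5)
Op 8: place BK@(3,4)
Per-piece attacks for B:
  BN@(1,4): attacks (3,5) (2,2) (3,3) (0,2)
  BN@(2,2): attacks (3,4) (4,3) (1,4) (0,3) (3,0) (4,1) (1,0) (0,1)
  BK@(3,4): attacks (3,5) (3,3) (4,4) (2,4) (4,5) (4,3) (2,5) (2,3)
  BR@(4,5): attacks (4,4) (4,3) (4,2) (4,1) (4,0) (5,5) (3,5) [ray(-1,0) blocked at (3,5)]
  BK@(5,1): attacks (5,2) (5,0) (4,1) (4,2) (4,0)
Union (22 distinct): (0,1) (0,2) (0,3) (1,0) (1,4) (2,2) (2,3) (2,4) (2,5) (3,0) (3,3) (3,4) (3,5) (4,0) (4,1) (4,2) (4,3) (4,4) (4,5) (5,0) (5,2) (5,5)

Answer: 22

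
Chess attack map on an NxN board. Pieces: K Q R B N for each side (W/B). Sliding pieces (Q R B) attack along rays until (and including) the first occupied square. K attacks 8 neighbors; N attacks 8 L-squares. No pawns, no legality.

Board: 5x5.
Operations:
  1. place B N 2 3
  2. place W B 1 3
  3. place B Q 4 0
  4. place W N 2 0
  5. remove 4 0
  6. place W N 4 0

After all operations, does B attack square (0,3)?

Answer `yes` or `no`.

Answer: no

Derivation:
Op 1: place BN@(2,3)
Op 2: place WB@(1,3)
Op 3: place BQ@(4,0)
Op 4: place WN@(2,0)
Op 5: remove (4,0)
Op 6: place WN@(4,0)
Per-piece attacks for B:
  BN@(2,3): attacks (4,4) (0,4) (3,1) (4,2) (1,1) (0,2)
B attacks (0,3): no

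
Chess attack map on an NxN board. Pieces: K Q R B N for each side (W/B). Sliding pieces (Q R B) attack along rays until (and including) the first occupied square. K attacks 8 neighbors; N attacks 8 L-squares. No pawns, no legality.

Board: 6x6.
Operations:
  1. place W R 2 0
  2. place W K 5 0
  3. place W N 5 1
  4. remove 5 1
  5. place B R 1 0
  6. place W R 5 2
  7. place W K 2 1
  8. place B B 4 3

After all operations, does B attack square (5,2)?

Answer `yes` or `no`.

Answer: yes

Derivation:
Op 1: place WR@(2,0)
Op 2: place WK@(5,0)
Op 3: place WN@(5,1)
Op 4: remove (5,1)
Op 5: place BR@(1,0)
Op 6: place WR@(5,2)
Op 7: place WK@(2,1)
Op 8: place BB@(4,3)
Per-piece attacks for B:
  BR@(1,0): attacks (1,1) (1,2) (1,3) (1,4) (1,5) (2,0) (0,0) [ray(1,0) blocked at (2,0)]
  BB@(4,3): attacks (5,4) (5,2) (3,4) (2,5) (3,2) (2,1) [ray(1,-1) blocked at (5,2); ray(-1,-1) blocked at (2,1)]
B attacks (5,2): yes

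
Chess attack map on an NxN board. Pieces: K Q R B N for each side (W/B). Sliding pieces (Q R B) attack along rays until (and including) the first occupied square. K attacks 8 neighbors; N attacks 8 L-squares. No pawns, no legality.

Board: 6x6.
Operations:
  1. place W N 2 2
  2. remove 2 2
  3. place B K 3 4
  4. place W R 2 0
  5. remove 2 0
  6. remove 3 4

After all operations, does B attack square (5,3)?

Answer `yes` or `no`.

Answer: no

Derivation:
Op 1: place WN@(2,2)
Op 2: remove (2,2)
Op 3: place BK@(3,4)
Op 4: place WR@(2,0)
Op 5: remove (2,0)
Op 6: remove (3,4)
Per-piece attacks for B:
B attacks (5,3): no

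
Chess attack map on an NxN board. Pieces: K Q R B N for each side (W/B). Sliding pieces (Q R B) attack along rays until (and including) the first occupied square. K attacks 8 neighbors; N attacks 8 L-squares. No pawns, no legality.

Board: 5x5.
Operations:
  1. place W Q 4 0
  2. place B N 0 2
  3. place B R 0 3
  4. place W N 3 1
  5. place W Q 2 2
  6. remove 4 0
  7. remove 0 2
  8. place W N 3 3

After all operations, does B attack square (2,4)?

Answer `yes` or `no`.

Op 1: place WQ@(4,0)
Op 2: place BN@(0,2)
Op 3: place BR@(0,3)
Op 4: place WN@(3,1)
Op 5: place WQ@(2,2)
Op 6: remove (4,0)
Op 7: remove (0,2)
Op 8: place WN@(3,3)
Per-piece attacks for B:
  BR@(0,3): attacks (0,4) (0,2) (0,1) (0,0) (1,3) (2,3) (3,3) [ray(1,0) blocked at (3,3)]
B attacks (2,4): no

Answer: no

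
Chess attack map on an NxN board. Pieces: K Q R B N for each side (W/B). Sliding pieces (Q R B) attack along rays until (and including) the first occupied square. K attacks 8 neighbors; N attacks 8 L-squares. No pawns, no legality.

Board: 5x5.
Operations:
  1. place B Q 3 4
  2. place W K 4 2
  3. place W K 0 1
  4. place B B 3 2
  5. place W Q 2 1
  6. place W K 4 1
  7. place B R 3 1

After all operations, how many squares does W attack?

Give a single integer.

Answer: 19

Derivation:
Op 1: place BQ@(3,4)
Op 2: place WK@(4,2)
Op 3: place WK@(0,1)
Op 4: place BB@(3,2)
Op 5: place WQ@(2,1)
Op 6: place WK@(4,1)
Op 7: place BR@(3,1)
Per-piece attacks for W:
  WK@(0,1): attacks (0,2) (0,0) (1,1) (1,2) (1,0)
  WQ@(2,1): attacks (2,2) (2,3) (2,4) (2,0) (3,1) (1,1) (0,1) (3,2) (3,0) (1,2) (0,3) (1,0) [ray(1,0) blocked at (3,1); ray(-1,0) blocked at (0,1); ray(1,1) blocked at (3,2)]
  WK@(4,1): attacks (4,2) (4,0) (3,1) (3,2) (3,0)
  WK@(4,2): attacks (4,3) (4,1) (3,2) (3,3) (3,1)
Union (19 distinct): (0,0) (0,1) (0,2) (0,3) (1,0) (1,1) (1,2) (2,0) (2,2) (2,3) (2,4) (3,0) (3,1) (3,2) (3,3) (4,0) (4,1) (4,2) (4,3)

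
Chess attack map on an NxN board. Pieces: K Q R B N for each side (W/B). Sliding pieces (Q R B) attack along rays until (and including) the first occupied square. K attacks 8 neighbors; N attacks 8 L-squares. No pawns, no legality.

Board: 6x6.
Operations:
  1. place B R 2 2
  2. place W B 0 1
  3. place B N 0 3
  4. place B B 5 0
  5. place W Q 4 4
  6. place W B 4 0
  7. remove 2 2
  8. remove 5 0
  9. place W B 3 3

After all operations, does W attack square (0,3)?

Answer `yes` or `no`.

Answer: no

Derivation:
Op 1: place BR@(2,2)
Op 2: place WB@(0,1)
Op 3: place BN@(0,3)
Op 4: place BB@(5,0)
Op 5: place WQ@(4,4)
Op 6: place WB@(4,0)
Op 7: remove (2,2)
Op 8: remove (5,0)
Op 9: place WB@(3,3)
Per-piece attacks for W:
  WB@(0,1): attacks (1,2) (2,3) (3,4) (4,5) (1,0)
  WB@(3,3): attacks (4,4) (4,2) (5,1) (2,4) (1,5) (2,2) (1,1) (0,0) [ray(1,1) blocked at (4,4)]
  WB@(4,0): attacks (5,1) (3,1) (2,2) (1,3) (0,4)
  WQ@(4,4): attacks (4,5) (4,3) (4,2) (4,1) (4,0) (5,4) (3,4) (2,4) (1,4) (0,4) (5,5) (5,3) (3,5) (3,3) [ray(0,-1) blocked at (4,0); ray(-1,-1) blocked at (3,3)]
W attacks (0,3): no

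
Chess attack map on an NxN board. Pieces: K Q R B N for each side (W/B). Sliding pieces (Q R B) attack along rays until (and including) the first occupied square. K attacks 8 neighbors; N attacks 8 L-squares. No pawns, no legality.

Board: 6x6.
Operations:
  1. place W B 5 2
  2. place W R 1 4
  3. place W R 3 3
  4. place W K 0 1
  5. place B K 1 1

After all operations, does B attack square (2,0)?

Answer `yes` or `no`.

Answer: yes

Derivation:
Op 1: place WB@(5,2)
Op 2: place WR@(1,4)
Op 3: place WR@(3,3)
Op 4: place WK@(0,1)
Op 5: place BK@(1,1)
Per-piece attacks for B:
  BK@(1,1): attacks (1,2) (1,0) (2,1) (0,1) (2,2) (2,0) (0,2) (0,0)
B attacks (2,0): yes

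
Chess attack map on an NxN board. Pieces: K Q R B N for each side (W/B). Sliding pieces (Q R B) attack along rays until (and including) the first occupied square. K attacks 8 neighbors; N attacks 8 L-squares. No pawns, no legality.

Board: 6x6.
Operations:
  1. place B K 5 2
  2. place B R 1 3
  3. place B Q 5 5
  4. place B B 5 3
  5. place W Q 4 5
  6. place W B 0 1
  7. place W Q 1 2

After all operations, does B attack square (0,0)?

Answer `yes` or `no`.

Answer: yes

Derivation:
Op 1: place BK@(5,2)
Op 2: place BR@(1,3)
Op 3: place BQ@(5,5)
Op 4: place BB@(5,3)
Op 5: place WQ@(4,5)
Op 6: place WB@(0,1)
Op 7: place WQ@(1,2)
Per-piece attacks for B:
  BR@(1,3): attacks (1,4) (1,5) (1,2) (2,3) (3,3) (4,3) (5,3) (0,3) [ray(0,-1) blocked at (1,2); ray(1,0) blocked at (5,3)]
  BK@(5,2): attacks (5,3) (5,1) (4,2) (4,3) (4,1)
  BB@(5,3): attacks (4,4) (3,5) (4,2) (3,1) (2,0)
  BQ@(5,5): attacks (5,4) (5,3) (4,5) (4,4) (3,3) (2,2) (1,1) (0,0) [ray(0,-1) blocked at (5,3); ray(-1,0) blocked at (4,5)]
B attacks (0,0): yes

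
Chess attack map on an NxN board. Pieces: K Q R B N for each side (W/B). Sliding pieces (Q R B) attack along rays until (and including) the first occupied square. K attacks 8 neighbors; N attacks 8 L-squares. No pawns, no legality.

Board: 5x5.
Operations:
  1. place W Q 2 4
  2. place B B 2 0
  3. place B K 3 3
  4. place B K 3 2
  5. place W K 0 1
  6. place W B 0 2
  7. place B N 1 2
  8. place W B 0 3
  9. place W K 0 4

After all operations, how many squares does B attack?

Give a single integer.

Op 1: place WQ@(2,4)
Op 2: place BB@(2,0)
Op 3: place BK@(3,3)
Op 4: place BK@(3,2)
Op 5: place WK@(0,1)
Op 6: place WB@(0,2)
Op 7: place BN@(1,2)
Op 8: place WB@(0,3)
Op 9: place WK@(0,4)
Per-piece attacks for B:
  BN@(1,2): attacks (2,4) (3,3) (0,4) (2,0) (3,1) (0,0)
  BB@(2,0): attacks (3,1) (4,2) (1,1) (0,2) [ray(-1,1) blocked at (0,2)]
  BK@(3,2): attacks (3,3) (3,1) (4,2) (2,2) (4,3) (4,1) (2,3) (2,1)
  BK@(3,3): attacks (3,4) (3,2) (4,3) (2,3) (4,4) (4,2) (2,4) (2,2)
Union (17 distinct): (0,0) (0,2) (0,4) (1,1) (2,0) (2,1) (2,2) (2,3) (2,4) (3,1) (3,2) (3,3) (3,4) (4,1) (4,2) (4,3) (4,4)

Answer: 17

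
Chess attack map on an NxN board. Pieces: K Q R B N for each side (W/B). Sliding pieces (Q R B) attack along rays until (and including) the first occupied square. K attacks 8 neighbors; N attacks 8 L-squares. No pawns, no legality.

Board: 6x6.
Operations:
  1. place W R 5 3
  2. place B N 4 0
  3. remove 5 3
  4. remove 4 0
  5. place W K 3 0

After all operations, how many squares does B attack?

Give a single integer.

Answer: 0

Derivation:
Op 1: place WR@(5,3)
Op 2: place BN@(4,0)
Op 3: remove (5,3)
Op 4: remove (4,0)
Op 5: place WK@(3,0)
Per-piece attacks for B:
Union (0 distinct): (none)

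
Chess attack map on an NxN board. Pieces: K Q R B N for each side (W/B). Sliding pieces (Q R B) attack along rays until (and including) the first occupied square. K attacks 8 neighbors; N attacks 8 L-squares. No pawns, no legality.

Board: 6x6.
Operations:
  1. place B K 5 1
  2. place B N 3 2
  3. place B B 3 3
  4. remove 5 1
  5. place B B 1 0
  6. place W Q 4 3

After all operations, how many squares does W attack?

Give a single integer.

Answer: 12

Derivation:
Op 1: place BK@(5,1)
Op 2: place BN@(3,2)
Op 3: place BB@(3,3)
Op 4: remove (5,1)
Op 5: place BB@(1,0)
Op 6: place WQ@(4,3)
Per-piece attacks for W:
  WQ@(4,3): attacks (4,4) (4,5) (4,2) (4,1) (4,0) (5,3) (3,3) (5,4) (5,2) (3,4) (2,5) (3,2) [ray(-1,0) blocked at (3,3); ray(-1,-1) blocked at (3,2)]
Union (12 distinct): (2,5) (3,2) (3,3) (3,4) (4,0) (4,1) (4,2) (4,4) (4,5) (5,2) (5,3) (5,4)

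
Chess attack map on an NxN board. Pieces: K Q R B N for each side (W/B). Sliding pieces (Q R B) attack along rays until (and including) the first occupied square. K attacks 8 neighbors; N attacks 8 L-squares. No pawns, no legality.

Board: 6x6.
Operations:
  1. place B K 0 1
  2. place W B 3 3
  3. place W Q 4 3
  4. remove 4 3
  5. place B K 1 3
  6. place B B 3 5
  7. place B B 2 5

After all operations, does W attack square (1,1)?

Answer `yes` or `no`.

Answer: yes

Derivation:
Op 1: place BK@(0,1)
Op 2: place WB@(3,3)
Op 3: place WQ@(4,3)
Op 4: remove (4,3)
Op 5: place BK@(1,3)
Op 6: place BB@(3,5)
Op 7: place BB@(2,5)
Per-piece attacks for W:
  WB@(3,3): attacks (4,4) (5,5) (4,2) (5,1) (2,4) (1,5) (2,2) (1,1) (0,0)
W attacks (1,1): yes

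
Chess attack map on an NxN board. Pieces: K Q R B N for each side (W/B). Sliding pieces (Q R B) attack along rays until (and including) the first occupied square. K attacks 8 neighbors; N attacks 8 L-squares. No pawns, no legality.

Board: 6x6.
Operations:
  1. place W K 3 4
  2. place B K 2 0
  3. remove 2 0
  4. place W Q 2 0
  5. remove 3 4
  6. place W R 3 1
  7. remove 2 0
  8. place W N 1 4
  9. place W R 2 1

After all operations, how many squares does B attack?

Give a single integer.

Op 1: place WK@(3,4)
Op 2: place BK@(2,0)
Op 3: remove (2,0)
Op 4: place WQ@(2,0)
Op 5: remove (3,4)
Op 6: place WR@(3,1)
Op 7: remove (2,0)
Op 8: place WN@(1,4)
Op 9: place WR@(2,1)
Per-piece attacks for B:
Union (0 distinct): (none)

Answer: 0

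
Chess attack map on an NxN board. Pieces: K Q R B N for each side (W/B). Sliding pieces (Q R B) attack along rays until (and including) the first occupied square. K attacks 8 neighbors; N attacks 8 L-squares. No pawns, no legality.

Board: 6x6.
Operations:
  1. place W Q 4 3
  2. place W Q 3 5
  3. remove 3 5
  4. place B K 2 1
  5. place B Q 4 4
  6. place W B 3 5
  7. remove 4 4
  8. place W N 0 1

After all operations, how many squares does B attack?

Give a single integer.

Op 1: place WQ@(4,3)
Op 2: place WQ@(3,5)
Op 3: remove (3,5)
Op 4: place BK@(2,1)
Op 5: place BQ@(4,4)
Op 6: place WB@(3,5)
Op 7: remove (4,4)
Op 8: place WN@(0,1)
Per-piece attacks for B:
  BK@(2,1): attacks (2,2) (2,0) (3,1) (1,1) (3,2) (3,0) (1,2) (1,0)
Union (8 distinct): (1,0) (1,1) (1,2) (2,0) (2,2) (3,0) (3,1) (3,2)

Answer: 8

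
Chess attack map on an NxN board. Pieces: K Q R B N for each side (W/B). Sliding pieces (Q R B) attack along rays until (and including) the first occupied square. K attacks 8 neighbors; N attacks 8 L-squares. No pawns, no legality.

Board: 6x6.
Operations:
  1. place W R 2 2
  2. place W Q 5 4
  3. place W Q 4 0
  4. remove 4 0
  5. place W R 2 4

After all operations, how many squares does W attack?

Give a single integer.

Answer: 23

Derivation:
Op 1: place WR@(2,2)
Op 2: place WQ@(5,4)
Op 3: place WQ@(4,0)
Op 4: remove (4,0)
Op 5: place WR@(2,4)
Per-piece attacks for W:
  WR@(2,2): attacks (2,3) (2,4) (2,1) (2,0) (3,2) (4,2) (5,2) (1,2) (0,2) [ray(0,1) blocked at (2,4)]
  WR@(2,4): attacks (2,5) (2,3) (2,2) (3,4) (4,4) (5,4) (1,4) (0,4) [ray(0,-1) blocked at (2,2); ray(1,0) blocked at (5,4)]
  WQ@(5,4): attacks (5,5) (5,3) (5,2) (5,1) (5,0) (4,4) (3,4) (2,4) (4,5) (4,3) (3,2) (2,1) (1,0) [ray(-1,0) blocked at (2,4)]
Union (23 distinct): (0,2) (0,4) (1,0) (1,2) (1,4) (2,0) (2,1) (2,2) (2,3) (2,4) (2,5) (3,2) (3,4) (4,2) (4,3) (4,4) (4,5) (5,0) (5,1) (5,2) (5,3) (5,4) (5,5)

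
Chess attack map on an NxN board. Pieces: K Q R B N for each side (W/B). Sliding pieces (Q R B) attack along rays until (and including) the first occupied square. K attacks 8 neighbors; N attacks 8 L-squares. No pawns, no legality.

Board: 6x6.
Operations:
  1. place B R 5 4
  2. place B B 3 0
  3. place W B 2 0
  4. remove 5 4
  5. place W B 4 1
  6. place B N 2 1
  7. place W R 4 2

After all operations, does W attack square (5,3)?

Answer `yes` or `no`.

Op 1: place BR@(5,4)
Op 2: place BB@(3,0)
Op 3: place WB@(2,0)
Op 4: remove (5,4)
Op 5: place WB@(4,1)
Op 6: place BN@(2,1)
Op 7: place WR@(4,2)
Per-piece attacks for W:
  WB@(2,0): attacks (3,1) (4,2) (1,1) (0,2) [ray(1,1) blocked at (4,2)]
  WB@(4,1): attacks (5,2) (5,0) (3,2) (2,3) (1,4) (0,5) (3,0) [ray(-1,-1) blocked at (3,0)]
  WR@(4,2): attacks (4,3) (4,4) (4,5) (4,1) (5,2) (3,2) (2,2) (1,2) (0,2) [ray(0,-1) blocked at (4,1)]
W attacks (5,3): no

Answer: no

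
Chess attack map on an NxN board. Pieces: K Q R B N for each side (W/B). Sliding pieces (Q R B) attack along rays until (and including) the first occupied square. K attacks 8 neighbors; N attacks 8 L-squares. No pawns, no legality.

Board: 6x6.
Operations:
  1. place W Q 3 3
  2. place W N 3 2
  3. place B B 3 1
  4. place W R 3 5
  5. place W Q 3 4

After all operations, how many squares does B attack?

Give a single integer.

Answer: 7

Derivation:
Op 1: place WQ@(3,3)
Op 2: place WN@(3,2)
Op 3: place BB@(3,1)
Op 4: place WR@(3,5)
Op 5: place WQ@(3,4)
Per-piece attacks for B:
  BB@(3,1): attacks (4,2) (5,3) (4,0) (2,2) (1,3) (0,4) (2,0)
Union (7 distinct): (0,4) (1,3) (2,0) (2,2) (4,0) (4,2) (5,3)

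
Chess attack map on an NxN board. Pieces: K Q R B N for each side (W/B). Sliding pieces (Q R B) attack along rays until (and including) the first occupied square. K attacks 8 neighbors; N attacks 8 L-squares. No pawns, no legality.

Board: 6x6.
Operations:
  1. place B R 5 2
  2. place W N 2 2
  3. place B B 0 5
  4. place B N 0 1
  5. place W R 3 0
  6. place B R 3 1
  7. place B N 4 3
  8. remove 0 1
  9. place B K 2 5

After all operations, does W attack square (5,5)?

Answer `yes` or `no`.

Op 1: place BR@(5,2)
Op 2: place WN@(2,2)
Op 3: place BB@(0,5)
Op 4: place BN@(0,1)
Op 5: place WR@(3,0)
Op 6: place BR@(3,1)
Op 7: place BN@(4,3)
Op 8: remove (0,1)
Op 9: place BK@(2,5)
Per-piece attacks for W:
  WN@(2,2): attacks (3,4) (4,3) (1,4) (0,3) (3,0) (4,1) (1,0) (0,1)
  WR@(3,0): attacks (3,1) (4,0) (5,0) (2,0) (1,0) (0,0) [ray(0,1) blocked at (3,1)]
W attacks (5,5): no

Answer: no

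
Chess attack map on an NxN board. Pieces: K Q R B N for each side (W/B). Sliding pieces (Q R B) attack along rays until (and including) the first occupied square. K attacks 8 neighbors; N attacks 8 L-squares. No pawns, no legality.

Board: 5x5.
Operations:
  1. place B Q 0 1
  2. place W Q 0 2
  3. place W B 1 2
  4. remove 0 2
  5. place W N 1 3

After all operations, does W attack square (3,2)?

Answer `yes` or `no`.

Answer: yes

Derivation:
Op 1: place BQ@(0,1)
Op 2: place WQ@(0,2)
Op 3: place WB@(1,2)
Op 4: remove (0,2)
Op 5: place WN@(1,3)
Per-piece attacks for W:
  WB@(1,2): attacks (2,3) (3,4) (2,1) (3,0) (0,3) (0,1) [ray(-1,-1) blocked at (0,1)]
  WN@(1,3): attacks (3,4) (2,1) (3,2) (0,1)
W attacks (3,2): yes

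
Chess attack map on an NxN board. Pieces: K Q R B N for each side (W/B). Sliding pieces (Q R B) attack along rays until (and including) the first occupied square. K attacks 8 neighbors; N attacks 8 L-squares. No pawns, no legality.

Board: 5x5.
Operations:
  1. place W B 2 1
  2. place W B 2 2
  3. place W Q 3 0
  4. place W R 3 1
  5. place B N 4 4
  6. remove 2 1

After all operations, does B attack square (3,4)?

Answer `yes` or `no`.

Answer: no

Derivation:
Op 1: place WB@(2,1)
Op 2: place WB@(2,2)
Op 3: place WQ@(3,0)
Op 4: place WR@(3,1)
Op 5: place BN@(4,4)
Op 6: remove (2,1)
Per-piece attacks for B:
  BN@(4,4): attacks (3,2) (2,3)
B attacks (3,4): no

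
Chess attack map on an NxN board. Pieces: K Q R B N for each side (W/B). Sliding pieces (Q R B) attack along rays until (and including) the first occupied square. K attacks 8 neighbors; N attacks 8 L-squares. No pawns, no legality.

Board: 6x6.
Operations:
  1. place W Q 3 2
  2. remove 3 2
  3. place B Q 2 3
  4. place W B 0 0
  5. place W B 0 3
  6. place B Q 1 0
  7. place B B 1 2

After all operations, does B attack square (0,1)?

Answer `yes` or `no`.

Answer: yes

Derivation:
Op 1: place WQ@(3,2)
Op 2: remove (3,2)
Op 3: place BQ@(2,3)
Op 4: place WB@(0,0)
Op 5: place WB@(0,3)
Op 6: place BQ@(1,0)
Op 7: place BB@(1,2)
Per-piece attacks for B:
  BQ@(1,0): attacks (1,1) (1,2) (2,0) (3,0) (4,0) (5,0) (0,0) (2,1) (3,2) (4,3) (5,4) (0,1) [ray(0,1) blocked at (1,2); ray(-1,0) blocked at (0,0)]
  BB@(1,2): attacks (2,3) (2,1) (3,0) (0,3) (0,1) [ray(1,1) blocked at (2,3); ray(-1,1) blocked at (0,3)]
  BQ@(2,3): attacks (2,4) (2,5) (2,2) (2,1) (2,0) (3,3) (4,3) (5,3) (1,3) (0,3) (3,4) (4,5) (3,2) (4,1) (5,0) (1,4) (0,5) (1,2) [ray(-1,0) blocked at (0,3); ray(-1,-1) blocked at (1,2)]
B attacks (0,1): yes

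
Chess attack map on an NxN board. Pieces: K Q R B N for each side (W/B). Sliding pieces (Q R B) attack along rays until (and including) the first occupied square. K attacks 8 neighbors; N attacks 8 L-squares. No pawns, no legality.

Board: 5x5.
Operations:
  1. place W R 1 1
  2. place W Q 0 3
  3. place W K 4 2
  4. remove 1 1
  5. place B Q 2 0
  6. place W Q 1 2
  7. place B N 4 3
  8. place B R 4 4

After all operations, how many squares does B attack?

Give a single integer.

Op 1: place WR@(1,1)
Op 2: place WQ@(0,3)
Op 3: place WK@(4,2)
Op 4: remove (1,1)
Op 5: place BQ@(2,0)
Op 6: place WQ@(1,2)
Op 7: place BN@(4,3)
Op 8: place BR@(4,4)
Per-piece attacks for B:
  BQ@(2,0): attacks (2,1) (2,2) (2,3) (2,4) (3,0) (4,0) (1,0) (0,0) (3,1) (4,2) (1,1) (0,2) [ray(1,1) blocked at (4,2)]
  BN@(4,3): attacks (2,4) (3,1) (2,2)
  BR@(4,4): attacks (4,3) (3,4) (2,4) (1,4) (0,4) [ray(0,-1) blocked at (4,3)]
Union (16 distinct): (0,0) (0,2) (0,4) (1,0) (1,1) (1,4) (2,1) (2,2) (2,3) (2,4) (3,0) (3,1) (3,4) (4,0) (4,2) (4,3)

Answer: 16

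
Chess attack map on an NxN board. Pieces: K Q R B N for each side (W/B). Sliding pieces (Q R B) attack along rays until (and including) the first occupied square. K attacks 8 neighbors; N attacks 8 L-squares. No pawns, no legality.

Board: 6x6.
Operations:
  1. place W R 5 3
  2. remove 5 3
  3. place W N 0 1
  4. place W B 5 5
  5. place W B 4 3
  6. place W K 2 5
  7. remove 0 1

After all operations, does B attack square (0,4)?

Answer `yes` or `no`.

Op 1: place WR@(5,3)
Op 2: remove (5,3)
Op 3: place WN@(0,1)
Op 4: place WB@(5,5)
Op 5: place WB@(4,3)
Op 6: place WK@(2,5)
Op 7: remove (0,1)
Per-piece attacks for B:
B attacks (0,4): no

Answer: no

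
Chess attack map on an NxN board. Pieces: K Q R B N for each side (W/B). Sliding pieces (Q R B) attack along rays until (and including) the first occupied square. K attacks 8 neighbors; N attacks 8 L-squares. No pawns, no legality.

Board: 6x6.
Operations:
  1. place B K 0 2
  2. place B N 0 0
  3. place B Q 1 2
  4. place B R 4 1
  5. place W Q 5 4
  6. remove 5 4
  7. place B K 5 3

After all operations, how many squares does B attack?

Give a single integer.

Op 1: place BK@(0,2)
Op 2: place BN@(0,0)
Op 3: place BQ@(1,2)
Op 4: place BR@(4,1)
Op 5: place WQ@(5,4)
Op 6: remove (5,4)
Op 7: place BK@(5,3)
Per-piece attacks for B:
  BN@(0,0): attacks (1,2) (2,1)
  BK@(0,2): attacks (0,3) (0,1) (1,2) (1,3) (1,1)
  BQ@(1,2): attacks (1,3) (1,4) (1,5) (1,1) (1,0) (2,2) (3,2) (4,2) (5,2) (0,2) (2,3) (3,4) (4,5) (2,1) (3,0) (0,3) (0,1) [ray(-1,0) blocked at (0,2)]
  BR@(4,1): attacks (4,2) (4,3) (4,4) (4,5) (4,0) (5,1) (3,1) (2,1) (1,1) (0,1)
  BK@(5,3): attacks (5,4) (5,2) (4,3) (4,4) (4,2)
Union (24 distinct): (0,1) (0,2) (0,3) (1,0) (1,1) (1,2) (1,3) (1,4) (1,5) (2,1) (2,2) (2,3) (3,0) (3,1) (3,2) (3,4) (4,0) (4,2) (4,3) (4,4) (4,5) (5,1) (5,2) (5,4)

Answer: 24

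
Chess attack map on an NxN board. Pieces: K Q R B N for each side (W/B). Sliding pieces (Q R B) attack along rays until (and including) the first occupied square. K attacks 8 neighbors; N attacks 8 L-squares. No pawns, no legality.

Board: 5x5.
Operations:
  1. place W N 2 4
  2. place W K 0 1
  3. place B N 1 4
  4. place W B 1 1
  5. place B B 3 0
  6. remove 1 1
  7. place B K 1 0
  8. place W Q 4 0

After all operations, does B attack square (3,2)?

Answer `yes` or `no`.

Op 1: place WN@(2,4)
Op 2: place WK@(0,1)
Op 3: place BN@(1,4)
Op 4: place WB@(1,1)
Op 5: place BB@(3,0)
Op 6: remove (1,1)
Op 7: place BK@(1,0)
Op 8: place WQ@(4,0)
Per-piece attacks for B:
  BK@(1,0): attacks (1,1) (2,0) (0,0) (2,1) (0,1)
  BN@(1,4): attacks (2,2) (3,3) (0,2)
  BB@(3,0): attacks (4,1) (2,1) (1,2) (0,3)
B attacks (3,2): no

Answer: no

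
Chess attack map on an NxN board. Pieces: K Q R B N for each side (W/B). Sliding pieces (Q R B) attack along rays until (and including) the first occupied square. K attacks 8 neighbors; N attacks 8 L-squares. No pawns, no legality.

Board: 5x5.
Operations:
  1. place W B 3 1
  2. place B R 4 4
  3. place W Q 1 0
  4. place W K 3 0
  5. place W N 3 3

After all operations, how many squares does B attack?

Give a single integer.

Answer: 8

Derivation:
Op 1: place WB@(3,1)
Op 2: place BR@(4,4)
Op 3: place WQ@(1,0)
Op 4: place WK@(3,0)
Op 5: place WN@(3,3)
Per-piece attacks for B:
  BR@(4,4): attacks (4,3) (4,2) (4,1) (4,0) (3,4) (2,4) (1,4) (0,4)
Union (8 distinct): (0,4) (1,4) (2,4) (3,4) (4,0) (4,1) (4,2) (4,3)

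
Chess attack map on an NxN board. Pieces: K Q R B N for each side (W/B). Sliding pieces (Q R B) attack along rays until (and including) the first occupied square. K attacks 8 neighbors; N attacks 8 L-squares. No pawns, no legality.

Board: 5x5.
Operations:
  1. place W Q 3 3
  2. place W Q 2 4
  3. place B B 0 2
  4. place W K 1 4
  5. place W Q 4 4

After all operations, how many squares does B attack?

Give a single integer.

Answer: 4

Derivation:
Op 1: place WQ@(3,3)
Op 2: place WQ@(2,4)
Op 3: place BB@(0,2)
Op 4: place WK@(1,4)
Op 5: place WQ@(4,4)
Per-piece attacks for B:
  BB@(0,2): attacks (1,3) (2,4) (1,1) (2,0) [ray(1,1) blocked at (2,4)]
Union (4 distinct): (1,1) (1,3) (2,0) (2,4)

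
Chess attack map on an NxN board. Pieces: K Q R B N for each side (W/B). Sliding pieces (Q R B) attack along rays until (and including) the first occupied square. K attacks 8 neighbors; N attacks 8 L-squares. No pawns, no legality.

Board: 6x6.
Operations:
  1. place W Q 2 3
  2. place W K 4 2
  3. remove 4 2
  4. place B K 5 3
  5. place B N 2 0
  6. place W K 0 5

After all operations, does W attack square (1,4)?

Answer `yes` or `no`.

Op 1: place WQ@(2,3)
Op 2: place WK@(4,2)
Op 3: remove (4,2)
Op 4: place BK@(5,3)
Op 5: place BN@(2,0)
Op 6: place WK@(0,5)
Per-piece attacks for W:
  WK@(0,5): attacks (0,4) (1,5) (1,4)
  WQ@(2,3): attacks (2,4) (2,5) (2,2) (2,1) (2,0) (3,3) (4,3) (5,3) (1,3) (0,3) (3,4) (4,5) (3,2) (4,1) (5,0) (1,4) (0,5) (1,2) (0,1) [ray(0,-1) blocked at (2,0); ray(1,0) blocked at (5,3); ray(-1,1) blocked at (0,5)]
W attacks (1,4): yes

Answer: yes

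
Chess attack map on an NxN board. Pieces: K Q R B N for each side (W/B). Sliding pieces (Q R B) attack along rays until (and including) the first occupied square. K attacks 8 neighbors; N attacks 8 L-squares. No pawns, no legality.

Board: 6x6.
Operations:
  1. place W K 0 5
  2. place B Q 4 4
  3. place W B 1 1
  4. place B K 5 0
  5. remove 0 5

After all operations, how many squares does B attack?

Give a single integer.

Answer: 17

Derivation:
Op 1: place WK@(0,5)
Op 2: place BQ@(4,4)
Op 3: place WB@(1,1)
Op 4: place BK@(5,0)
Op 5: remove (0,5)
Per-piece attacks for B:
  BQ@(4,4): attacks (4,5) (4,3) (4,2) (4,1) (4,0) (5,4) (3,4) (2,4) (1,4) (0,4) (5,5) (5,3) (3,5) (3,3) (2,2) (1,1) [ray(-1,-1) blocked at (1,1)]
  BK@(5,0): attacks (5,1) (4,0) (4,1)
Union (17 distinct): (0,4) (1,1) (1,4) (2,2) (2,4) (3,3) (3,4) (3,5) (4,0) (4,1) (4,2) (4,3) (4,5) (5,1) (5,3) (5,4) (5,5)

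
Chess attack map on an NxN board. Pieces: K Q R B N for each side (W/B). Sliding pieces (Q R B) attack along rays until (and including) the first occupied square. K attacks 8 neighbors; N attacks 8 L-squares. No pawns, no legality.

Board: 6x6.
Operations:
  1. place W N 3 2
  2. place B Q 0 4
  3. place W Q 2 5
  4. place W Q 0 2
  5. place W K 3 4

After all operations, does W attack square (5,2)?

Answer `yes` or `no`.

Op 1: place WN@(3,2)
Op 2: place BQ@(0,4)
Op 3: place WQ@(2,5)
Op 4: place WQ@(0,2)
Op 5: place WK@(3,4)
Per-piece attacks for W:
  WQ@(0,2): attacks (0,3) (0,4) (0,1) (0,0) (1,2) (2,2) (3,2) (1,3) (2,4) (3,5) (1,1) (2,0) [ray(0,1) blocked at (0,4); ray(1,0) blocked at (3,2)]
  WQ@(2,5): attacks (2,4) (2,3) (2,2) (2,1) (2,0) (3,5) (4,5) (5,5) (1,5) (0,5) (3,4) (1,4) (0,3) [ray(1,-1) blocked at (3,4)]
  WN@(3,2): attacks (4,4) (5,3) (2,4) (1,3) (4,0) (5,1) (2,0) (1,1)
  WK@(3,4): attacks (3,5) (3,3) (4,4) (2,4) (4,5) (4,3) (2,5) (2,3)
W attacks (5,2): no

Answer: no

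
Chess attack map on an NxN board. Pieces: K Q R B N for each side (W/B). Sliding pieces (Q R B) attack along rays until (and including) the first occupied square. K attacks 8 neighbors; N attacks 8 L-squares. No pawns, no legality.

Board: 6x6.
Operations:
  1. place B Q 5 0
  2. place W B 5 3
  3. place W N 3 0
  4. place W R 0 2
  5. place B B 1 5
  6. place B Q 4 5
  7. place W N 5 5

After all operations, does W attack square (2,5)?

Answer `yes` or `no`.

Op 1: place BQ@(5,0)
Op 2: place WB@(5,3)
Op 3: place WN@(3,0)
Op 4: place WR@(0,2)
Op 5: place BB@(1,5)
Op 6: place BQ@(4,5)
Op 7: place WN@(5,5)
Per-piece attacks for W:
  WR@(0,2): attacks (0,3) (0,4) (0,5) (0,1) (0,0) (1,2) (2,2) (3,2) (4,2) (5,2)
  WN@(3,0): attacks (4,2) (5,1) (2,2) (1,1)
  WB@(5,3): attacks (4,4) (3,5) (4,2) (3,1) (2,0)
  WN@(5,5): attacks (4,3) (3,4)
W attacks (2,5): no

Answer: no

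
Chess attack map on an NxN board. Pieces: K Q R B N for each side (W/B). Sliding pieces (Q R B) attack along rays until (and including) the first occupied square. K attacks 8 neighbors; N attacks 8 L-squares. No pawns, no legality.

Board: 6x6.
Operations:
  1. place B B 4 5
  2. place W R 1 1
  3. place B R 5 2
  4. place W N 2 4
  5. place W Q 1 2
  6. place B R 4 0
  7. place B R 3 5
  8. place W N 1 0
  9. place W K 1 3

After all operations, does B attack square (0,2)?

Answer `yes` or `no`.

Op 1: place BB@(4,5)
Op 2: place WR@(1,1)
Op 3: place BR@(5,2)
Op 4: place WN@(2,4)
Op 5: place WQ@(1,2)
Op 6: place BR@(4,0)
Op 7: place BR@(3,5)
Op 8: place WN@(1,0)
Op 9: place WK@(1,3)
Per-piece attacks for B:
  BR@(3,5): attacks (3,4) (3,3) (3,2) (3,1) (3,0) (4,5) (2,5) (1,5) (0,5) [ray(1,0) blocked at (4,5)]
  BR@(4,0): attacks (4,1) (4,2) (4,3) (4,4) (4,5) (5,0) (3,0) (2,0) (1,0) [ray(0,1) blocked at (4,5); ray(-1,0) blocked at (1,0)]
  BB@(4,5): attacks (5,4) (3,4) (2,3) (1,2) [ray(-1,-1) blocked at (1,2)]
  BR@(5,2): attacks (5,3) (5,4) (5,5) (5,1) (5,0) (4,2) (3,2) (2,2) (1,2) [ray(-1,0) blocked at (1,2)]
B attacks (0,2): no

Answer: no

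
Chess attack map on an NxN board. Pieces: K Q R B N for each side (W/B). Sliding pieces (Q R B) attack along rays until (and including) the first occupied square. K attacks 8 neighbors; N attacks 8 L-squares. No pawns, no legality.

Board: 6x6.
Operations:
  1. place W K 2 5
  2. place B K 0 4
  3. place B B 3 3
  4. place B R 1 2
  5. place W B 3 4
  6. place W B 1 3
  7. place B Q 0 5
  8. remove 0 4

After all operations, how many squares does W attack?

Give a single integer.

Op 1: place WK@(2,5)
Op 2: place BK@(0,4)
Op 3: place BB@(3,3)
Op 4: place BR@(1,2)
Op 5: place WB@(3,4)
Op 6: place WB@(1,3)
Op 7: place BQ@(0,5)
Op 8: remove (0,4)
Per-piece attacks for W:
  WB@(1,3): attacks (2,4) (3,5) (2,2) (3,1) (4,0) (0,4) (0,2)
  WK@(2,5): attacks (2,4) (3,5) (1,5) (3,4) (1,4)
  WB@(3,4): attacks (4,5) (4,3) (5,2) (2,5) (2,3) (1,2) [ray(-1,1) blocked at (2,5); ray(-1,-1) blocked at (1,2)]
Union (16 distinct): (0,2) (0,4) (1,2) (1,4) (1,5) (2,2) (2,3) (2,4) (2,5) (3,1) (3,4) (3,5) (4,0) (4,3) (4,5) (5,2)

Answer: 16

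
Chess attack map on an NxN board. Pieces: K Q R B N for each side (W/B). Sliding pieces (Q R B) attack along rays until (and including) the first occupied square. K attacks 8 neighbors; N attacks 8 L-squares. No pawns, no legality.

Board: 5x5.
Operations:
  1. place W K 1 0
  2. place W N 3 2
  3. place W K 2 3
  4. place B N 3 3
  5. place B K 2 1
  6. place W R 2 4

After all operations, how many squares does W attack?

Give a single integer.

Op 1: place WK@(1,0)
Op 2: place WN@(3,2)
Op 3: place WK@(2,3)
Op 4: place BN@(3,3)
Op 5: place BK@(2,1)
Op 6: place WR@(2,4)
Per-piece attacks for W:
  WK@(1,0): attacks (1,1) (2,0) (0,0) (2,1) (0,1)
  WK@(2,3): attacks (2,4) (2,2) (3,3) (1,3) (3,4) (3,2) (1,4) (1,2)
  WR@(2,4): attacks (2,3) (3,4) (4,4) (1,4) (0,4) [ray(0,-1) blocked at (2,3)]
  WN@(3,2): attacks (4,4) (2,4) (1,3) (4,0) (2,0) (1,1)
Union (17 distinct): (0,0) (0,1) (0,4) (1,1) (1,2) (1,3) (1,4) (2,0) (2,1) (2,2) (2,3) (2,4) (3,2) (3,3) (3,4) (4,0) (4,4)

Answer: 17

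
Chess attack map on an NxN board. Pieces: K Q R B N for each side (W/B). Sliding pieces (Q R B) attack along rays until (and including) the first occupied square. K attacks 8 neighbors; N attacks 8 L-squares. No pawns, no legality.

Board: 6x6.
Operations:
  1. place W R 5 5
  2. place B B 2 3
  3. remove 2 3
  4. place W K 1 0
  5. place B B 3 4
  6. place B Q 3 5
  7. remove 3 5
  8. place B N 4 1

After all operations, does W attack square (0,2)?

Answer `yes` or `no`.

Answer: no

Derivation:
Op 1: place WR@(5,5)
Op 2: place BB@(2,3)
Op 3: remove (2,3)
Op 4: place WK@(1,0)
Op 5: place BB@(3,4)
Op 6: place BQ@(3,5)
Op 7: remove (3,5)
Op 8: place BN@(4,1)
Per-piece attacks for W:
  WK@(1,0): attacks (1,1) (2,0) (0,0) (2,1) (0,1)
  WR@(5,5): attacks (5,4) (5,3) (5,2) (5,1) (5,0) (4,5) (3,5) (2,5) (1,5) (0,5)
W attacks (0,2): no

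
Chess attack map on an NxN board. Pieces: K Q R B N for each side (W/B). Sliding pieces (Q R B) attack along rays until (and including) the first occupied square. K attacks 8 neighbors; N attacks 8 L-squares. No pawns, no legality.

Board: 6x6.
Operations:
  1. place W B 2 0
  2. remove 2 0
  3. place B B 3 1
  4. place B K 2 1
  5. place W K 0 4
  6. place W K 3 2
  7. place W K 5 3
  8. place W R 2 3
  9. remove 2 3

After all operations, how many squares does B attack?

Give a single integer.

Answer: 13

Derivation:
Op 1: place WB@(2,0)
Op 2: remove (2,0)
Op 3: place BB@(3,1)
Op 4: place BK@(2,1)
Op 5: place WK@(0,4)
Op 6: place WK@(3,2)
Op 7: place WK@(5,3)
Op 8: place WR@(2,3)
Op 9: remove (2,3)
Per-piece attacks for B:
  BK@(2,1): attacks (2,2) (2,0) (3,1) (1,1) (3,2) (3,0) (1,2) (1,0)
  BB@(3,1): attacks (4,2) (5,3) (4,0) (2,2) (1,3) (0,4) (2,0) [ray(1,1) blocked at (5,3); ray(-1,1) blocked at (0,4)]
Union (13 distinct): (0,4) (1,0) (1,1) (1,2) (1,3) (2,0) (2,2) (3,0) (3,1) (3,2) (4,0) (4,2) (5,3)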